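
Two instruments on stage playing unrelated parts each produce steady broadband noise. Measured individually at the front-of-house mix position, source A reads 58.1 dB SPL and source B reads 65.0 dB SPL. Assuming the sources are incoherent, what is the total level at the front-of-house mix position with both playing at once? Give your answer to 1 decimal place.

65.8 dB SPL

Uncorrelated sources add in intensity (power), not in dB.
L_total = 10·log₁₀(10^(58.1/10) + 10^(65.0/10)) = 10·log₁₀(3808000) = 65.8 dB SPL.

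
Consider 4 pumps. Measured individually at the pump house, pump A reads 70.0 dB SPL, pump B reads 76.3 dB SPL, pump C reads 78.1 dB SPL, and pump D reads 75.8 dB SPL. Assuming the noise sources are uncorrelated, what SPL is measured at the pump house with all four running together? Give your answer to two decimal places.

81.91 dB SPL

Uncorrelated sources add in intensity (power), not in dB.
L_total = 10·log₁₀(10^(70.0/10) + 10^(76.3/10) + 10^(78.1/10) + 10^(75.8/10)) = 10·log₁₀(155200000) = 81.91 dB SPL.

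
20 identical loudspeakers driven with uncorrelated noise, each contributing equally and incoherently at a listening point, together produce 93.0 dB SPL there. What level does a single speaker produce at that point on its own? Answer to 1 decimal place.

20 equal incoherent sources add 10·log₁₀(20) = 13.01 dB over one source.
L_one = 93.0 − 13.01 = 80.0 dB SPL.

80.0 dB SPL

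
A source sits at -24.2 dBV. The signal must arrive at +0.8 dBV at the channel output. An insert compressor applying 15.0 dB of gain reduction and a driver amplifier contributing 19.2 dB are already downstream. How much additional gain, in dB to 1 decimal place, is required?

The required make-up gain is the shortfall in the dB sum.
G = +0.8 − (-24.2) + 15.0 − 19.2 = 20.8 dB.

20.8 dB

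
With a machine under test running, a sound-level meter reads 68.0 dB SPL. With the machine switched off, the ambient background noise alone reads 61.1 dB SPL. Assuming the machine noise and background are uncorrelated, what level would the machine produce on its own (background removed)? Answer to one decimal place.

Remove the background by subtracting linear intensities:
L_src = 10·log₁₀(10^(68.0/10) − 10^(61.1/10)) = 10·log₁₀(5021000) = 67.0 dB SPL.

67.0 dB SPL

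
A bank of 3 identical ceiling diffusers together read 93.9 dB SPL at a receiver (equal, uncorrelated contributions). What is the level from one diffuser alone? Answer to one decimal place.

89.1 dB SPL

3 equal incoherent sources add 10·log₁₀(3) = 4.77 dB over one source.
L_one = 93.9 − 4.77 = 89.1 dB SPL.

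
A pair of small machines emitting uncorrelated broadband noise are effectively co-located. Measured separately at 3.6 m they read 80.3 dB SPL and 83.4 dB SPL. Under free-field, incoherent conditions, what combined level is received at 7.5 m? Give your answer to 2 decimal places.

78.76 dB SPL

Combined at 3.6 m: 10·log₁₀(10^(80.3/10)+10^(83.4/10)) = 85.131 dB SPL.
Then apply −20·log₁₀(7.5/3.6) = -6.375 dB → 78.76 dB SPL.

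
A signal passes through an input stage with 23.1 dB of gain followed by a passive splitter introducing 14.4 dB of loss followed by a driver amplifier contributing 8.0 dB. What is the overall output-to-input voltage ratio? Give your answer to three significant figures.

Net gain = 23.1 + (−14.4) + 8.0 = 16.7 dB.
Voltage ratio = 10^(16.7/20) = 6.84.

6.84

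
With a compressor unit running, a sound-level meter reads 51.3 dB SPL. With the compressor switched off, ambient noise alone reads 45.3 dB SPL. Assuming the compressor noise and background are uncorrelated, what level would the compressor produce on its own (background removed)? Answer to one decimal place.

Subtract intensities: L_src = 10·log₁₀(10^(L_total/10) − 10^(L_bg/10)).
L_src = 10·log₁₀(10^(51.3/10) − 10^(45.3/10)) = 10·log₁₀(101000) = 50.0 dB SPL.

50.0 dB SPL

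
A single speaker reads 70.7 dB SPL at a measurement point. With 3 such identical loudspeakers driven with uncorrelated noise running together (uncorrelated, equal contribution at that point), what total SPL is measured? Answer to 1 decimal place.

75.5 dB SPL

3 equal incoherent sources raise the level by 10·log₁₀(3) = 4.77 dB.
L_total = 70.7 + 4.77 = 75.5 dB SPL.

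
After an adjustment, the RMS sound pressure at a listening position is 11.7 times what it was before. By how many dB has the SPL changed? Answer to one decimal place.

SPL change from a pressure ratio uses the 20·log₁₀ form:
20·log₁₀(11.7) = 21.4 dB.

21.4 dB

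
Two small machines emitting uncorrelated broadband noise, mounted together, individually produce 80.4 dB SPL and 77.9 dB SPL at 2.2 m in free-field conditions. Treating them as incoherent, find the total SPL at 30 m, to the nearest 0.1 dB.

Combined at 2.2 m: 10·log₁₀(10^(80.4/10)+10^(77.9/10)) = 82.34 dB SPL.
Then apply −20·log₁₀(30/2.2) = -22.69 dB → 59.6 dB SPL.

59.6 dB SPL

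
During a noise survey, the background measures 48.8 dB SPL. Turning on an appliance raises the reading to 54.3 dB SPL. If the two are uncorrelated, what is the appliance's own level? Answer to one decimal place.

Background correction is a power subtraction:
L_src = 10·log₁₀(10^(54.3/10) − 10^(48.8/10)) = 10·log₁₀(193300) = 52.9 dB SPL.

52.9 dB SPL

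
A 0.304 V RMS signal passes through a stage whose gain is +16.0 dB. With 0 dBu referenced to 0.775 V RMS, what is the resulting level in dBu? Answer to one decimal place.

Input level: 20·log₁₀(0.304/0.775) = -8.13 dBu.
Output: -8.13 + 16.0 = +7.9 dBu.

+7.9 dBu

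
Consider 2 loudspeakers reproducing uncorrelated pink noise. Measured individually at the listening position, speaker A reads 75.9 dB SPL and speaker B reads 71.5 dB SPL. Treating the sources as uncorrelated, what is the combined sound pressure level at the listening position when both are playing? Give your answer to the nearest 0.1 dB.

Incoherent sources sum as intensities:
L_total = 10·log₁₀(10^(75.9/10) + 10^(71.5/10)) = 10·log₁₀(53030000) = 77.2 dB SPL.

77.2 dB SPL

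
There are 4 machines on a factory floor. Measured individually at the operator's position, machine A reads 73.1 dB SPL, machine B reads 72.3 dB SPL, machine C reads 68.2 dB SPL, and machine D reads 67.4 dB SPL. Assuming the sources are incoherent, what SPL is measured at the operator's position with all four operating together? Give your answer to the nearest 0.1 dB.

76.9 dB SPL

Add the sources as powers (linear), then convert back to dB:
L_total = 10·log₁₀(10^(73.1/10) + 10^(72.3/10) + 10^(68.2/10) + 10^(67.4/10)) = 10·log₁₀(49500000) = 76.9 dB SPL.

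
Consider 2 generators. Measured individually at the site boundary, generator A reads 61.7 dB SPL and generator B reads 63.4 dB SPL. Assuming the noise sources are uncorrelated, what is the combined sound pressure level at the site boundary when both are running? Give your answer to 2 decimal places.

Add the sources as powers (linear), then convert back to dB:
L_total = 10·log₁₀(10^(61.7/10) + 10^(63.4/10)) = 10·log₁₀(3667000) = 65.64 dB SPL.

65.64 dB SPL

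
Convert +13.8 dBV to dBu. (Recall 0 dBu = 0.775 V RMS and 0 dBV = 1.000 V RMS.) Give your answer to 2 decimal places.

The offset between the scales is 20·log₁₀(0.775/1.000) = −2.214 dB.
So dBu = +13.8 + 2.214 = +16.01 dBu.

+16.01 dBu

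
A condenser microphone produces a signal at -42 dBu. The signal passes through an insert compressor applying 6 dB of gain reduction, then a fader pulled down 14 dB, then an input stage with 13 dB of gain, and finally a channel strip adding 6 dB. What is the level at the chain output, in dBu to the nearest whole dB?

-43 dBu

In dB, series stages simply add:
-42 − 6 − 14 + 13 + 6 = -43 dBu.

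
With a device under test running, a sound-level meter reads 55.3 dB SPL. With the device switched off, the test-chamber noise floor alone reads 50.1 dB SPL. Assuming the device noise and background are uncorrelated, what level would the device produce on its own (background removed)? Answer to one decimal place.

53.7 dB SPL

Background correction is a power subtraction:
L_src = 10·log₁₀(10^(55.3/10) − 10^(50.1/10)) = 10·log₁₀(236500) = 53.7 dB SPL.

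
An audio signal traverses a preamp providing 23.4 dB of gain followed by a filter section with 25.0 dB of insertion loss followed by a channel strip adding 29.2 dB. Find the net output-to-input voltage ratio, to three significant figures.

Net gain = 23.4 + (−25.0) + 29.2 = 27.6 dB.
Voltage ratio = 10^(27.6/20) = 24.0.

24.0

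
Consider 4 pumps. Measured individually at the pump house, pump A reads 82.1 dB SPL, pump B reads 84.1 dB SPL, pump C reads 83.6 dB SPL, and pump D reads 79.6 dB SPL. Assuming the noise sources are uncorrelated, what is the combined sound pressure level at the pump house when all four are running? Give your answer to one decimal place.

88.7 dB SPL

Add the sources as powers (linear), then convert back to dB:
L_total = 10·log₁₀(10^(82.1/10) + 10^(84.1/10) + 10^(83.6/10) + 10^(79.6/10)) = 10·log₁₀(739500000) = 88.7 dB SPL.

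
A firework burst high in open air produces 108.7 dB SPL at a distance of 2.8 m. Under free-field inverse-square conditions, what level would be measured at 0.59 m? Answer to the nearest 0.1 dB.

122.2 dB SPL

Free-field point source: level drops by 20·log₁₀ of the distance ratio.
ΔL = −20·log₁₀(0.59/2.8) = 13.53 dB, so L₂ = 108.7 + (13.53) = 122.2 dB SPL.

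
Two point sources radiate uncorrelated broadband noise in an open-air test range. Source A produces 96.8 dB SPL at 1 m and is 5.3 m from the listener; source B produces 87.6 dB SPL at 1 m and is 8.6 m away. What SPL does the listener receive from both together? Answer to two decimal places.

82.51 dB SPL

At the listener: L_A = 96.8 − 20·log₁₀(5.3) = 82.314 dB; L_B = 87.6 − 20·log₁₀(8.6) = 68.910 dB.
Combined: 10·log₁₀(10^(82.314/10)+10^(68.910/10)) = 82.51 dB SPL.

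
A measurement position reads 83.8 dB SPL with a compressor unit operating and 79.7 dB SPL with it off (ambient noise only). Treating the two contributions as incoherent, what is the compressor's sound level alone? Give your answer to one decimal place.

81.7 dB SPL

Background correction is a power subtraction:
L_src = 10·log₁₀(10^(83.8/10) − 10^(79.7/10)) = 10·log₁₀(146600000) = 81.7 dB SPL.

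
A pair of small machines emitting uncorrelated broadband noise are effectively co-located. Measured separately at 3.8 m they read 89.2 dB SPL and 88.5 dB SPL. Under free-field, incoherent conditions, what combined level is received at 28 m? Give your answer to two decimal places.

Combined at 3.8 m: 10·log₁₀(10^(89.2/10)+10^(88.5/10)) = 91.874 dB SPL.
Then apply −20·log₁₀(28/3.8) = -17.347 dB → 74.53 dB SPL.

74.53 dB SPL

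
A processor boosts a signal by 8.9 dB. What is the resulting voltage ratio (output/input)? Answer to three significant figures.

Voltage ratio = 10^(dB/20).
10^(8.9/20) = 10^(0.4450) = 2.79.

2.79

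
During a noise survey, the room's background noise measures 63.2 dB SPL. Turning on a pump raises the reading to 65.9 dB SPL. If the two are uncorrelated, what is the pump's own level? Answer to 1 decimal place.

Subtract intensities: L_src = 10·log₁₀(10^(L_total/10) − 10^(L_bg/10)).
L_src = 10·log₁₀(10^(65.9/10) − 10^(63.2/10)) = 10·log₁₀(1801000) = 62.6 dB SPL.

62.6 dB SPL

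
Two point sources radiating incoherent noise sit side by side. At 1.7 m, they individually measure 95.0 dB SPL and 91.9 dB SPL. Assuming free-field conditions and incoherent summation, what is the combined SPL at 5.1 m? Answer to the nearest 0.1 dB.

87.2 dB SPL

Combined at 1.7 m: 10·log₁₀(10^(95.0/10)+10^(91.9/10)) = 96.73 dB SPL.
Then apply −20·log₁₀(5.1/1.7) = -9.54 dB → 87.2 dB SPL.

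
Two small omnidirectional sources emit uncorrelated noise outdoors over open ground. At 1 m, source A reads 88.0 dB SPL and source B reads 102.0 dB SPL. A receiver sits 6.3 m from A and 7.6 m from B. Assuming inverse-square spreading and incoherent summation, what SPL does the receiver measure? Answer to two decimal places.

At the listener: L_A = 88.0 − 20·log₁₀(6.3) = 72.013 dB; L_B = 102.0 − 20·log₁₀(7.6) = 84.384 dB.
Combined: 10·log₁₀(10^(72.013/10)+10^(84.384/10)) = 84.63 dB SPL.

84.63 dB SPL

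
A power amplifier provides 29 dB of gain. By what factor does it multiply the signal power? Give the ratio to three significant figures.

Power ratio = 10^(dB/10).
10^(29/10) = 10^(2.900) = 794.

794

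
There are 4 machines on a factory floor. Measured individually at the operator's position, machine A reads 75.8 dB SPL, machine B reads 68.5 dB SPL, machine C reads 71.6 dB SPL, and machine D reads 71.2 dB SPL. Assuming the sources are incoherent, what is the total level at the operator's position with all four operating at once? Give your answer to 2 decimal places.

Add the sources as powers (linear), then convert back to dB:
L_total = 10·log₁₀(10^(75.8/10) + 10^(68.5/10) + 10^(71.6/10) + 10^(71.2/10)) = 10·log₁₀(72740000) = 78.62 dB SPL.

78.62 dB SPL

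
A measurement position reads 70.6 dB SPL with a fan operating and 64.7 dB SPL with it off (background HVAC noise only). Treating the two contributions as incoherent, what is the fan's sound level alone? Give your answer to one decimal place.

Background correction is a power subtraction:
L_src = 10·log₁₀(10^(70.6/10) − 10^(64.7/10)) = 10·log₁₀(8530000) = 69.3 dB SPL.

69.3 dB SPL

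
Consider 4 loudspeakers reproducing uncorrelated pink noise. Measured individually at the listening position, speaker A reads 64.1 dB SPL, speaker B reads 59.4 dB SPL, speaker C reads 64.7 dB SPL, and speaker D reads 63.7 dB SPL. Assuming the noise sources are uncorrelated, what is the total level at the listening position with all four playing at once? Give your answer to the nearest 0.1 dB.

69.4 dB SPL

Uncorrelated sources add in intensity (power), not in dB.
L_total = 10·log₁₀(10^(64.1/10) + 10^(59.4/10) + 10^(64.7/10) + 10^(63.7/10)) = 10·log₁₀(8737000) = 69.4 dB SPL.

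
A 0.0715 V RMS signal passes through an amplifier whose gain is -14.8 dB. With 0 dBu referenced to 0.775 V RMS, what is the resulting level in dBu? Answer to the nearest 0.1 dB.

Input level: 20·log₁₀(0.0715/0.775) = -20.70 dBu.
Output: -20.70 − 14.8 = -35.5 dBu.

-35.5 dBu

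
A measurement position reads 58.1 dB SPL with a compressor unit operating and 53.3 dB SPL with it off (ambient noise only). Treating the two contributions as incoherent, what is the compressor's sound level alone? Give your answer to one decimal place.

56.4 dB SPL

Background correction is a power subtraction:
L_src = 10·log₁₀(10^(58.1/10) − 10^(53.3/10)) = 10·log₁₀(431900) = 56.4 dB SPL.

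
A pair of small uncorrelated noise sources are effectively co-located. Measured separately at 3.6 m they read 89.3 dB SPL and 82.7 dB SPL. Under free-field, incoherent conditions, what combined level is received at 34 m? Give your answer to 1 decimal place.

70.7 dB SPL

Combined at 3.6 m: 10·log₁₀(10^(89.3/10)+10^(82.7/10)) = 90.16 dB SPL.
Then apply −20·log₁₀(34/3.6) = -19.50 dB → 70.7 dB SPL.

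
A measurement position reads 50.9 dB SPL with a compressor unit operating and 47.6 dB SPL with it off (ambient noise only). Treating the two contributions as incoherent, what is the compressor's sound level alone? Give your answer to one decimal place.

Subtract intensities: L_src = 10·log₁₀(10^(L_total/10) − 10^(L_bg/10)).
L_src = 10·log₁₀(10^(50.9/10) − 10^(47.6/10)) = 10·log₁₀(65480) = 48.2 dB SPL.

48.2 dB SPL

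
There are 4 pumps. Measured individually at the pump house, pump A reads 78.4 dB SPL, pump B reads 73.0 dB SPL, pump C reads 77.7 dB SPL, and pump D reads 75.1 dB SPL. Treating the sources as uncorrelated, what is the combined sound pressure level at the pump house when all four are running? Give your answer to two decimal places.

82.56 dB SPL

Uncorrelated sources add in intensity (power), not in dB.
L_total = 10·log₁₀(10^(78.4/10) + 10^(73.0/10) + 10^(77.7/10) + 10^(75.1/10)) = 10·log₁₀(180400000) = 82.56 dB SPL.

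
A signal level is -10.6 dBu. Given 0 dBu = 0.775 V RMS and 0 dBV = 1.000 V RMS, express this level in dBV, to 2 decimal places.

The offset between the scales is 20·log₁₀(0.775/1.000) = −2.214 dB.
So dBV = -10.6 − 2.214 = -12.81 dBV.

-12.81 dBV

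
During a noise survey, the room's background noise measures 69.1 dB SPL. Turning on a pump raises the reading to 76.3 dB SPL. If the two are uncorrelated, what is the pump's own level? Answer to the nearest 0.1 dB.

Remove the background by subtracting linear intensities:
L_src = 10·log₁₀(10^(76.3/10) − 10^(69.1/10)) = 10·log₁₀(34530000) = 75.4 dB SPL.

75.4 dB SPL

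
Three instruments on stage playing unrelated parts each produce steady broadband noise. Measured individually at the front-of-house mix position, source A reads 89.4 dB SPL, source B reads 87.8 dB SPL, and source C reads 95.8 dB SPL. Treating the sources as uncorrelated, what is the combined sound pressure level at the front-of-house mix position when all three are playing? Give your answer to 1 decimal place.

Uncorrelated sources add in intensity (power), not in dB.
L_total = 10·log₁₀(10^(89.4/10) + 10^(87.8/10) + 10^(95.8/10)) = 10·log₁₀(5275000000) = 97.2 dB SPL.

97.2 dB SPL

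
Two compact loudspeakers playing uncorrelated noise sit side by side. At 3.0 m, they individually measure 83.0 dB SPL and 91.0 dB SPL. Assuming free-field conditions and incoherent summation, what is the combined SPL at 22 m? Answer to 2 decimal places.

Combined at 3.0 m: 10·log₁₀(10^(83.0/10)+10^(91.0/10)) = 91.639 dB SPL.
Then apply −20·log₁₀(22/3.0) = -17.306 dB → 74.33 dB SPL.

74.33 dB SPL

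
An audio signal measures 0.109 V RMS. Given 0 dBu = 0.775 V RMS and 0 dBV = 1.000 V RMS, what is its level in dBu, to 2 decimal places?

-17.04 dBu

dBu = 20·log₁₀(V / 0.775 V).
20·log₁₀(0.109/0.775) = -17.04 dBu.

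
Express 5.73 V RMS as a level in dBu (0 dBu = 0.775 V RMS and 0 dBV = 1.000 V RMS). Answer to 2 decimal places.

dBu = 20·log₁₀(V / 0.775 V).
20·log₁₀(5.73/0.775) = +17.38 dBu.

+17.38 dBu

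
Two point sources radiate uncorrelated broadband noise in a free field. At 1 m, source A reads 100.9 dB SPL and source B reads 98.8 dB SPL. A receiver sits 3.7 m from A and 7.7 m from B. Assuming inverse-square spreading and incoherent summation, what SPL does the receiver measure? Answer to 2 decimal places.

At the listener: L_A = 100.9 − 20·log₁₀(3.7) = 89.536 dB; L_B = 98.8 − 20·log₁₀(7.7) = 81.070 dB.
Combined: 10·log₁₀(10^(89.536/10)+10^(81.070/10)) = 90.11 dB SPL.

90.11 dB SPL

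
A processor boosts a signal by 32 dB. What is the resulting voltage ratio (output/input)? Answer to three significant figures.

Voltage ratio = 10^(dB/20).
10^(32/20) = 10^(1.600) = 39.8.

39.8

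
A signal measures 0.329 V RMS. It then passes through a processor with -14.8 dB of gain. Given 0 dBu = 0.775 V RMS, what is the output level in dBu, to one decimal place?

Input level: 20·log₁₀(0.329/0.775) = -7.44 dBu.
Output: -7.44 − 14.8 = -22.2 dBu.

-22.2 dBu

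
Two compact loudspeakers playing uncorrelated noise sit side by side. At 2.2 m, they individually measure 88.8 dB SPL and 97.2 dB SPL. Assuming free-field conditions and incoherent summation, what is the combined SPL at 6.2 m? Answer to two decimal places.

Combined at 2.2 m: 10·log₁₀(10^(88.8/10)+10^(97.2/10)) = 97.786 dB SPL.
Then apply −20·log₁₀(6.2/2.2) = -8.999 dB → 88.79 dB SPL.

88.79 dB SPL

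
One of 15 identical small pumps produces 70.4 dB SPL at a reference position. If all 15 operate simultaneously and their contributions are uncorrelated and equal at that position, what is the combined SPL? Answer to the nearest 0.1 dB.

82.2 dB SPL

15 equal incoherent sources raise the level by 10·log₁₀(15) = 11.76 dB.
L_total = 70.4 + 11.76 = 82.2 dB SPL.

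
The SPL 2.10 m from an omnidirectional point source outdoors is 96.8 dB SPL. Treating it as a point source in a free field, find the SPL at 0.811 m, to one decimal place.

Free-field point source: level drops by 20·log₁₀ of the distance ratio.
ΔL = −20·log₁₀(0.811/2.10) = 8.26 dB, so L₂ = 96.8 + (8.26) = 105.1 dB SPL.

105.1 dB SPL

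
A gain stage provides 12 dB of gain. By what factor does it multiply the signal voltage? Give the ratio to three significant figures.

3.98

Voltage ratio = 10^(dB/20).
10^(12/20) = 10^(0.6000) = 3.98.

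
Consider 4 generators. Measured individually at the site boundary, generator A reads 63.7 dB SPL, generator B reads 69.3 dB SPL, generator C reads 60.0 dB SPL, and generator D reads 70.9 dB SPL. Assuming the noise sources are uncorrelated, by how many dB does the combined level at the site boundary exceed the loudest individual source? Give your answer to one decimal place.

2.9 dB

Incoherent sources sum as intensities:
L_total = 10·log₁₀(10^(63.7/10) + 10^(69.3/10) + 10^(60.0/10) + 10^(70.9/10)) = 73.83 dB SPL.
Excess over the loudest (70.9 dB): 73.83 − 70.9 = 2.9 dB.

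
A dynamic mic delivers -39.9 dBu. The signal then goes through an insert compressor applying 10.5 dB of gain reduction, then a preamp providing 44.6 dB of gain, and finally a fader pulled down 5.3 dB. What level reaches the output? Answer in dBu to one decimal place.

-11.1 dBu

Cascaded gains and losses add directly in dB.
-39.9 − 10.5 + 44.6 − 5.3 = -11.1 dBu.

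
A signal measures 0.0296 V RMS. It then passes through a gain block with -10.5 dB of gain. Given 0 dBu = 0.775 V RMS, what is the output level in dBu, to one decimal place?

-38.9 dBu

Input level: 20·log₁₀(0.0296/0.775) = -28.36 dBu.
Output: -28.36 − 10.5 = -38.9 dBu.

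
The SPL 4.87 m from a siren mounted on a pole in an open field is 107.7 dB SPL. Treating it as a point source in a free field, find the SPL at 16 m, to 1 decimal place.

97.4 dB SPL

Inverse-square spreading gives ΔL = −20·log₁₀(d₂/d₁).
ΔL = −20·log₁₀(16/4.87) = -10.33 dB, so L₂ = 107.7 + (-10.33) = 97.4 dB SPL.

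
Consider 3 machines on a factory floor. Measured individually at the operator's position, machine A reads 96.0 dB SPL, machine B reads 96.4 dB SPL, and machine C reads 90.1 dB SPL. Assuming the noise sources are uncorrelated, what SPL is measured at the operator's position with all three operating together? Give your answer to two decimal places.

99.72 dB SPL

Uncorrelated sources add in intensity (power), not in dB.
L_total = 10·log₁₀(10^(96.0/10) + 10^(96.4/10) + 10^(90.1/10)) = 10·log₁₀(9370000000) = 99.72 dB SPL.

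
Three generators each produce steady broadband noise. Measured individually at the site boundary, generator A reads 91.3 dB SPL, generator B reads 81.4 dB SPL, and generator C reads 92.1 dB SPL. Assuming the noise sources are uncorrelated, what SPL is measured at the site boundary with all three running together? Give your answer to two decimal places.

Add the sources as powers (linear), then convert back to dB:
L_total = 10·log₁₀(10^(91.3/10) + 10^(81.4/10) + 10^(92.1/10)) = 10·log₁₀(3109000000) = 94.93 dB SPL.

94.93 dB SPL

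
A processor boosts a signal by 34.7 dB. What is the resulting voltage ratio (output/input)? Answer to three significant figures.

Voltage ratio = 10^(dB/20).
10^(34.7/20) = 10^(1.735) = 54.3.

54.3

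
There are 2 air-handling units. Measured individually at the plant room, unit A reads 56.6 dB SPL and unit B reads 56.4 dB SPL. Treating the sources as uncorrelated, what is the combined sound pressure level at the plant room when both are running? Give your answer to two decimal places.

59.51 dB SPL

Incoherent sources sum as intensities:
L_total = 10·log₁₀(10^(56.6/10) + 10^(56.4/10)) = 10·log₁₀(893600) = 59.51 dB SPL.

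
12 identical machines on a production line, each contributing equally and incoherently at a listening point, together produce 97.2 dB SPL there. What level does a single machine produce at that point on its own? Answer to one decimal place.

12 equal incoherent sources add 10·log₁₀(12) = 10.79 dB over one source.
L_one = 97.2 − 10.79 = 86.4 dB SPL.

86.4 dB SPL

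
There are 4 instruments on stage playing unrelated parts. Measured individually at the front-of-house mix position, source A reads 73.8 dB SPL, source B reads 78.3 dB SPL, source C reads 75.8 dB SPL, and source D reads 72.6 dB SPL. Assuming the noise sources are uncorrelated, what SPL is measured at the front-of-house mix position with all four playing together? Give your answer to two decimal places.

Add the sources as powers (linear), then convert back to dB:
L_total = 10·log₁₀(10^(73.8/10) + 10^(78.3/10) + 10^(75.8/10) + 10^(72.6/10)) = 10·log₁₀(147800000) = 81.70 dB SPL.

81.70 dB SPL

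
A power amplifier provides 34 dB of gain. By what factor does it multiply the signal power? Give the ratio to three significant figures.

2510

Power ratio = 10^(dB/10).
10^(34/10) = 10^(3.400) = 2510.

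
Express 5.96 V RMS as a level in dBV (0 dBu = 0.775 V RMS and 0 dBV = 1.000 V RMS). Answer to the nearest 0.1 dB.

+15.5 dBV

dBV = 20·log₁₀(V / 1.000 V).
20·log₁₀(5.96/1.000) = +15.5 dBV.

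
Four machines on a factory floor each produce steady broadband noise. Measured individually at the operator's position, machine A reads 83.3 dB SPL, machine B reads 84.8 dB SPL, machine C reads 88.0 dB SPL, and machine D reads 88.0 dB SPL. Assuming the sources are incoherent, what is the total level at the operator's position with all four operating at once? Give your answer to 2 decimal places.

Uncorrelated sources add in intensity (power), not in dB.
L_total = 10·log₁₀(10^(83.3/10) + 10^(84.8/10) + 10^(88.0/10) + 10^(88.0/10)) = 10·log₁₀(1778000000) = 92.50 dB SPL.

92.50 dB SPL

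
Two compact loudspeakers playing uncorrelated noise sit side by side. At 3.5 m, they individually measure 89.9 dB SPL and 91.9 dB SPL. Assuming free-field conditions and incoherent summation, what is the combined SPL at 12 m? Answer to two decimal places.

83.32 dB SPL

Combined at 3.5 m: 10·log₁₀(10^(89.9/10)+10^(91.9/10)) = 94.024 dB SPL.
Then apply −20·log₁₀(12/3.5) = -10.702 dB → 83.32 dB SPL.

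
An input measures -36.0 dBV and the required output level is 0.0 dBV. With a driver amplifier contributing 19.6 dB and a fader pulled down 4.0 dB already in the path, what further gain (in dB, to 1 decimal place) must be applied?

20.4 dB

The required make-up gain is the shortfall in the dB sum.
G = 0.0 − (-36.0) − 19.6 + 4.0 = 20.4 dB.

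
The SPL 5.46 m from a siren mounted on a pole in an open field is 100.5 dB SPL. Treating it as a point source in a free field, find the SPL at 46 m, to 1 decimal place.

For a point source in a free field, ΔL = −20·log₁₀(d₂/d₁).
ΔL = −20·log₁₀(46/5.46) = -18.51 dB, so L₂ = 100.5 + (-18.51) = 82.0 dB SPL.

82.0 dB SPL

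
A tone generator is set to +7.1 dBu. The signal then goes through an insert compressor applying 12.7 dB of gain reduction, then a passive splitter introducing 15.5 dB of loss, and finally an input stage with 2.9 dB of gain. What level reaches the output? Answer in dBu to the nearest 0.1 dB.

-18.2 dBu

In dB, series stages simply add:
+7.1 − 12.7 − 15.5 + 2.9 = -18.2 dBu.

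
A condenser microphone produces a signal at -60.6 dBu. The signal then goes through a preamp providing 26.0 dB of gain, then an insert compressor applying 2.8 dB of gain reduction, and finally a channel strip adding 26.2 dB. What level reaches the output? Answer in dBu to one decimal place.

Cascaded gains and losses add directly in dB.
-60.6 + 26.0 − 2.8 + 26.2 = -11.2 dBu.

-11.2 dBu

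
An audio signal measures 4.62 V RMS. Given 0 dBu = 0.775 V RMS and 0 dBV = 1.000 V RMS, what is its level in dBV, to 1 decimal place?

dBV = 20·log₁₀(V / 1.000 V).
20·log₁₀(4.62/1.000) = +13.3 dBV.

+13.3 dBV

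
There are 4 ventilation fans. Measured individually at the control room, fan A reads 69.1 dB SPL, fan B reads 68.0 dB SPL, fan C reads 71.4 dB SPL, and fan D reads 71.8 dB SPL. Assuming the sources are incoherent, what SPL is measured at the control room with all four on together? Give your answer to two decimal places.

76.37 dB SPL

Uncorrelated sources add in intensity (power), not in dB.
L_total = 10·log₁₀(10^(69.1/10) + 10^(68.0/10) + 10^(71.4/10) + 10^(71.8/10)) = 10·log₁₀(43380000) = 76.37 dB SPL.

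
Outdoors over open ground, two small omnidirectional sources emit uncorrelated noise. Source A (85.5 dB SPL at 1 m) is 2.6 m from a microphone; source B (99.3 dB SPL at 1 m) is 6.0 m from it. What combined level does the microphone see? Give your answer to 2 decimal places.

84.61 dB SPL

At the listener: L_A = 85.5 − 20·log₁₀(2.6) = 77.201 dB; L_B = 99.3 − 20·log₁₀(6.0) = 83.737 dB.
Combined: 10·log₁₀(10^(77.201/10)+10^(83.737/10)) = 84.61 dB SPL.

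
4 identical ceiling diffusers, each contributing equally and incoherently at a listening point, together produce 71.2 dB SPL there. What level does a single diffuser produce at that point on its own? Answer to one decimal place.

4 equal incoherent sources add 10·log₁₀(4) = 6.02 dB over one source.
L_one = 71.2 − 6.02 = 65.2 dB SPL.

65.2 dB SPL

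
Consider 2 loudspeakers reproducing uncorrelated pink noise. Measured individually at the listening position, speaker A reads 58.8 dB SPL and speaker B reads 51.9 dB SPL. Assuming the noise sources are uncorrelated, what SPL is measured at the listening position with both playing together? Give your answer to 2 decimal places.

Incoherent sources sum as intensities:
L_total = 10·log₁₀(10^(58.8/10) + 10^(51.9/10)) = 10·log₁₀(913500) = 59.61 dB SPL.

59.61 dB SPL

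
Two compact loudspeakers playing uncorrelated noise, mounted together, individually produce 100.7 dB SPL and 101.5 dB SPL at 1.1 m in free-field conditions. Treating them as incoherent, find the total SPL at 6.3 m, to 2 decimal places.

88.97 dB SPL

Combined at 1.1 m: 10·log₁₀(10^(100.7/10)+10^(101.5/10)) = 104.129 dB SPL.
Then apply −20·log₁₀(6.3/1.1) = -15.159 dB → 88.97 dB SPL.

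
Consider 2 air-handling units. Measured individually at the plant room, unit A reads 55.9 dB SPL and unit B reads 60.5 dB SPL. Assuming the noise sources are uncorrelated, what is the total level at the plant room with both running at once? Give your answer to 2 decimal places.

Add the sources as powers (linear), then convert back to dB:
L_total = 10·log₁₀(10^(55.9/10) + 10^(60.5/10)) = 10·log₁₀(1511000) = 61.79 dB SPL.

61.79 dB SPL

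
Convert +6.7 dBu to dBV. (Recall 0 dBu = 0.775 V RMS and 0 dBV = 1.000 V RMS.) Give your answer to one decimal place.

The offset between the scales is 20·log₁₀(0.775/1.000) = −2.214 dB.
So dBV = +6.7 − 2.214 = +4.5 dBV.

+4.5 dBV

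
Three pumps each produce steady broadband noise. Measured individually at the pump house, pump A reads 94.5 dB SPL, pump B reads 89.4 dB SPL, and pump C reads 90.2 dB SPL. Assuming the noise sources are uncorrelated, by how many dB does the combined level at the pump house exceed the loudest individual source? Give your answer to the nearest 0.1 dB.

Incoherent sources sum as intensities:
L_total = 10·log₁₀(10^(94.5/10) + 10^(89.4/10) + 10^(90.2/10)) = 96.75 dB SPL.
Excess over the loudest (94.5 dB): 96.75 − 94.5 = 2.3 dB.

2.3 dB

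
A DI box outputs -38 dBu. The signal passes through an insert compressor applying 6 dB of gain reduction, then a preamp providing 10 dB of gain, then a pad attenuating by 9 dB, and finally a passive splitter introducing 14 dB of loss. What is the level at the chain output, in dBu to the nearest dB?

-57 dBu

In dB, series stages simply add:
-38 − 6 + 10 − 9 − 14 = -57 dBu.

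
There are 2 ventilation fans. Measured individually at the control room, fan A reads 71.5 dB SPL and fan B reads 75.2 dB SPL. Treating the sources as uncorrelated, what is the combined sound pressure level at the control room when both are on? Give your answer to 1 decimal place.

Add the sources as powers (linear), then convert back to dB:
L_total = 10·log₁₀(10^(71.5/10) + 10^(75.2/10)) = 10·log₁₀(47240000) = 76.7 dB SPL.

76.7 dB SPL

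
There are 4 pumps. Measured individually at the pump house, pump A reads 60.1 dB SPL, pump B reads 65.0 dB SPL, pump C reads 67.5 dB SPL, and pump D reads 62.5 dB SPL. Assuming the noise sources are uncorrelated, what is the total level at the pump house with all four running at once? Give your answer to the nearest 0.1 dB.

Add the sources as powers (linear), then convert back to dB:
L_total = 10·log₁₀(10^(60.1/10) + 10^(65.0/10) + 10^(67.5/10) + 10^(62.5/10)) = 10·log₁₀(11590000) = 70.6 dB SPL.

70.6 dB SPL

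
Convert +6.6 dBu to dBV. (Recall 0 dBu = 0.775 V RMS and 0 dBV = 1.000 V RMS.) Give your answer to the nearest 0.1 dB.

The offset between the scales is 20·log₁₀(0.775/1.000) = −2.214 dB.
So dBV = +6.6 − 2.214 = +4.4 dBV.

+4.4 dBV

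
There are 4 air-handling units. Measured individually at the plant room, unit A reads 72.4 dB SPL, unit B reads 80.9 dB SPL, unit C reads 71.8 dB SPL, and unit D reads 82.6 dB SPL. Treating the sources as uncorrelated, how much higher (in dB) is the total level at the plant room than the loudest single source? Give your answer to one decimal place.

Add the sources as powers (linear), then convert back to dB:
L_total = 10·log₁₀(10^(72.4/10) + 10^(80.9/10) + 10^(71.8/10) + 10^(82.6/10)) = 85.28 dB SPL.
Excess over the loudest (82.6 dB): 85.28 − 82.6 = 2.7 dB.

2.7 dB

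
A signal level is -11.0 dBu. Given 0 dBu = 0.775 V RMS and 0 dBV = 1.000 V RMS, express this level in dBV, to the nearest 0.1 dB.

The offset between the scales is 20·log₁₀(0.775/1.000) = −2.214 dB.
So dBV = -11.0 − 2.214 = -13.2 dBV.

-13.2 dBV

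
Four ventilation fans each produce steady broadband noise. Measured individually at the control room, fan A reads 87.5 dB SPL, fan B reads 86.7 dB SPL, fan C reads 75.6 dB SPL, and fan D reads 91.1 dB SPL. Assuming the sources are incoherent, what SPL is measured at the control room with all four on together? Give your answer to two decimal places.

93.72 dB SPL

Add the sources as powers (linear), then convert back to dB:
L_total = 10·log₁₀(10^(87.5/10) + 10^(86.7/10) + 10^(75.6/10) + 10^(91.1/10)) = 10·log₁₀(2355000000) = 93.72 dB SPL.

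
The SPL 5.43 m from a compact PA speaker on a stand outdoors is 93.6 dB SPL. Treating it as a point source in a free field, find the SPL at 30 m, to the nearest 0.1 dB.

For a point source in a free field, ΔL = −20·log₁₀(d₂/d₁).
ΔL = −20·log₁₀(30/5.43) = -14.85 dB, so L₂ = 93.6 + (-14.85) = 78.8 dB SPL.

78.8 dB SPL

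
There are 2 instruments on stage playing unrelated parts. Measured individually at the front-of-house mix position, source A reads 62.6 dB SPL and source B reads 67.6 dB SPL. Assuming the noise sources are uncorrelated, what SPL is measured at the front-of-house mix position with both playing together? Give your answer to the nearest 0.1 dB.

Incoherent sources sum as intensities:
L_total = 10·log₁₀(10^(62.6/10) + 10^(67.6/10)) = 10·log₁₀(7574000) = 68.8 dB SPL.

68.8 dB SPL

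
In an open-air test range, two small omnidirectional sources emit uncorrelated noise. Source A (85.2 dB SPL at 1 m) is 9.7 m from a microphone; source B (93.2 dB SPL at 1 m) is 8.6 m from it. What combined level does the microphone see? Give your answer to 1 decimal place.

At the listener: L_A = 85.2 − 20·log₁₀(9.7) = 65.46 dB; L_B = 93.2 − 20·log₁₀(8.6) = 74.51 dB.
Combined: 10·log₁₀(10^(65.46/10)+10^(74.51/10)) = 75.0 dB SPL.

75.0 dB SPL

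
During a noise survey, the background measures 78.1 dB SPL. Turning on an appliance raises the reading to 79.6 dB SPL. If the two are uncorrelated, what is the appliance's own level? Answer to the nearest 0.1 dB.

Background correction is a power subtraction:
L_src = 10·log₁₀(10^(79.6/10) − 10^(78.1/10)) = 10·log₁₀(26640000) = 74.3 dB SPL.

74.3 dB SPL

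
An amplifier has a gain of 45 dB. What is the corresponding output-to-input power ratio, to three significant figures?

Power ratio = 10^(dB/10).
10^(45/10) = 10^(4.500) = 31600.

31600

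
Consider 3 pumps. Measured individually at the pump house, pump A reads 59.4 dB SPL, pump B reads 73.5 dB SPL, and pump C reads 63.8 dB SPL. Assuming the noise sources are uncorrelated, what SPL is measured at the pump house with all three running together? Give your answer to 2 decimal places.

74.09 dB SPL

Add the sources as powers (linear), then convert back to dB:
L_total = 10·log₁₀(10^(59.4/10) + 10^(73.5/10) + 10^(63.8/10)) = 10·log₁₀(25660000) = 74.09 dB SPL.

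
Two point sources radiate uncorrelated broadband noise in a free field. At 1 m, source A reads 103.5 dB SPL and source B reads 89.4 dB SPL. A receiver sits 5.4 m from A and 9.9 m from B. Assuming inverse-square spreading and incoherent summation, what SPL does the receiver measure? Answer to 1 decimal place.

88.9 dB SPL

At the listener: L_A = 103.5 − 20·log₁₀(5.4) = 88.85 dB; L_B = 89.4 − 20·log₁₀(9.9) = 69.49 dB.
Combined: 10·log₁₀(10^(88.85/10)+10^(69.49/10)) = 88.9 dB SPL.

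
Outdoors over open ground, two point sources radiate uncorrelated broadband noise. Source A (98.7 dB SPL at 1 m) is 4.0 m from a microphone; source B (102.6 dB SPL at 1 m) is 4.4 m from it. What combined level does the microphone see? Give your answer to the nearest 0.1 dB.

91.5 dB SPL

At the listener: L_A = 98.7 − 20·log₁₀(4.0) = 86.66 dB; L_B = 102.6 − 20·log₁₀(4.4) = 89.73 dB.
Combined: 10·log₁₀(10^(86.66/10)+10^(89.73/10)) = 91.5 dB SPL.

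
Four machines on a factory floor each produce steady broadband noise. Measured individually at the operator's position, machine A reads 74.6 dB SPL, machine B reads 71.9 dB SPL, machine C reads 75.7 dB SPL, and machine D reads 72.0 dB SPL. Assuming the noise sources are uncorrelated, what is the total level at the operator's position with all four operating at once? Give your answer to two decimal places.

79.88 dB SPL

Add the sources as powers (linear), then convert back to dB:
L_total = 10·log₁₀(10^(74.6/10) + 10^(71.9/10) + 10^(75.7/10) + 10^(72.0/10)) = 10·log₁₀(97330000) = 79.88 dB SPL.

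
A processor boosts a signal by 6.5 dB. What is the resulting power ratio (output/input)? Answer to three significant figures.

Power ratio = 10^(dB/10).
10^(6.5/10) = 10^(0.6500) = 4.47.

4.47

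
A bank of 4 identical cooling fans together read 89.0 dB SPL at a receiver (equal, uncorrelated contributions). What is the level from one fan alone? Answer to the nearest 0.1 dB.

4 equal incoherent sources add 10·log₁₀(4) = 6.02 dB over one source.
L_one = 89.0 − 6.02 = 83.0 dB SPL.

83.0 dB SPL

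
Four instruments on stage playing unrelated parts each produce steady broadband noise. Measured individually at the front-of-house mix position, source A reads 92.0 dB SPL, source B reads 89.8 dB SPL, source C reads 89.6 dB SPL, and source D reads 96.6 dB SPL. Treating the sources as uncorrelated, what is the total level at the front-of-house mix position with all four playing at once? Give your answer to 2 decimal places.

99.04 dB SPL

Add the sources as powers (linear), then convert back to dB:
L_total = 10·log₁₀(10^(92.0/10) + 10^(89.8/10) + 10^(89.6/10) + 10^(96.6/10)) = 10·log₁₀(8023000000) = 99.04 dB SPL.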